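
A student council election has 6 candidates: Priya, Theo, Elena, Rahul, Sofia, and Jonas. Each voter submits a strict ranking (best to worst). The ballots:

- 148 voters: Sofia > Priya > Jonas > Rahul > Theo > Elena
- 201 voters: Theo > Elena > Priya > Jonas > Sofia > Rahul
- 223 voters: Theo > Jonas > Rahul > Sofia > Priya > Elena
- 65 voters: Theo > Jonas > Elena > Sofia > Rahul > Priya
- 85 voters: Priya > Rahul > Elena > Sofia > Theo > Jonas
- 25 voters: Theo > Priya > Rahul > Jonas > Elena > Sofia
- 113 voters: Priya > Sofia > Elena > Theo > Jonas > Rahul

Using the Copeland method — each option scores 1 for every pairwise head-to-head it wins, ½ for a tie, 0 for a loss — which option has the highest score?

Priya: beats Elena, Rahul, and Jonas; loses to Theo and Sofia → score 3.
Theo: beats Priya, Elena, Rahul, Sofia, and Jonas → score 5.
Elena: loses to Priya, Theo, Rahul, Sofia, and Jonas → score 0.
Rahul: beats Elena; loses to Priya, Theo, Sofia, and Jonas → score 1.
Sofia: beats Priya, Elena, and Rahul; loses to Theo and Jonas → score 3.
Jonas: beats Elena, Rahul, and Sofia; loses to Priya and Theo → score 3.
Theo has the best pairwise record.

Theo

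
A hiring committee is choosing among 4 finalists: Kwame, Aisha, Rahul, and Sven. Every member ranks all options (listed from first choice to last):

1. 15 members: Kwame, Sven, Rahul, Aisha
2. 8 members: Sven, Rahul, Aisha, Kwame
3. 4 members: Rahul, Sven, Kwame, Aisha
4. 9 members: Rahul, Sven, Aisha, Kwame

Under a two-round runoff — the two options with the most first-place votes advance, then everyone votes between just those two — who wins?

Round 1 first-place votes: Kwame 15, Aisha 0, Rahul 13, Sven 8.
Kwame and Rahul advance.
Runoff: Kwame is preferred to Rahul by 15 voters; Rahul by 21.
Rahul wins the runoff.

Rahul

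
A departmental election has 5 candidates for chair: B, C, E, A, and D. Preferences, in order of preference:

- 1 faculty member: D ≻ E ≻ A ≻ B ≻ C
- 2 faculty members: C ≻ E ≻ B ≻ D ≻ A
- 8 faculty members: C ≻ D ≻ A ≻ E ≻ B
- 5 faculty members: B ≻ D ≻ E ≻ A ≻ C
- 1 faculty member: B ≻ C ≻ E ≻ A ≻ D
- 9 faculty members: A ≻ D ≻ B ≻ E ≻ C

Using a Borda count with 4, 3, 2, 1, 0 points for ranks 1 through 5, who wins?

D

B: 1·1 + 2·2 + 8·0 + 5·4 + 1·4 + 9·2 = 47
C: 1·0 + 2·4 + 8·4 + 5·0 + 1·3 + 9·0 = 43
E: 1·3 + 2·3 + 8·1 + 5·2 + 1·2 + 9·1 = 38
A: 1·2 + 2·0 + 8·2 + 5·1 + 1·1 + 9·4 = 60
D: 1·4 + 2·1 + 8·3 + 5·3 + 1·0 + 9·3 = 72
D has the highest Borda score (72).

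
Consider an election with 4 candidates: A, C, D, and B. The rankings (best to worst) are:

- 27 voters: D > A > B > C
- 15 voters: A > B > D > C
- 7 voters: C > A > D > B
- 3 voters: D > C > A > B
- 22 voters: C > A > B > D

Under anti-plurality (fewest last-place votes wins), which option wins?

A

Last-place votes: A 0, C 42, D 22, B 10.
A is ranked last by the fewest voters, so A wins.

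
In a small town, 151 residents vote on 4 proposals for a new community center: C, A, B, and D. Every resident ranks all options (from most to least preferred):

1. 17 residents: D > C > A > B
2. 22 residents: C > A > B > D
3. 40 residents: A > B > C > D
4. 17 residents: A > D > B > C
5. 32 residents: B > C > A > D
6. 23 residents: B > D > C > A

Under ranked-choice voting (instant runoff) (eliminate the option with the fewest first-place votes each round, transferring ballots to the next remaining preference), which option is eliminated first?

Round 1: C 22, A 57, B 55, D 17. Eliminate D.

D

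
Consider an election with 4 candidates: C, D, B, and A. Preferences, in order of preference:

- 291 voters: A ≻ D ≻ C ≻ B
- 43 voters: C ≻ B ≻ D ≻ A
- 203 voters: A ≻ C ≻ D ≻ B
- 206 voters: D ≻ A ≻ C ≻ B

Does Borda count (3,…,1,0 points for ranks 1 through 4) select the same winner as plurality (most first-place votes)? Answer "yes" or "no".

yes

Borda — scores: C 1032, D 1446, B 86, A 1894. Winner: A.
Plurality — first-place votes: C 43, D 206, B 0, A 494. Winner: A.
The two methods agree.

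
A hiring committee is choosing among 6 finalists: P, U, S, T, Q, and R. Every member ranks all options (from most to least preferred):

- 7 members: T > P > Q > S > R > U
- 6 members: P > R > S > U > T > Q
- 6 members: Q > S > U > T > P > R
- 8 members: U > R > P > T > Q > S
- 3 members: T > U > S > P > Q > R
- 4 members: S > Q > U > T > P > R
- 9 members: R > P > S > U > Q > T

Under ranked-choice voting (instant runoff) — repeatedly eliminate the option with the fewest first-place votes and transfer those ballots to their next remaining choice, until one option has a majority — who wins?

R

Round 1: P 6, U 8, S 4, T 10, Q 6, R 9. Eliminate S.
Round 2: P 6, U 8, T 10, Q 10, R 9. Eliminate P.
Round 3: U 8, T 10, Q 10, R 15. Eliminate U.
Round 4: T 10, Q 10, R 23. R has a majority.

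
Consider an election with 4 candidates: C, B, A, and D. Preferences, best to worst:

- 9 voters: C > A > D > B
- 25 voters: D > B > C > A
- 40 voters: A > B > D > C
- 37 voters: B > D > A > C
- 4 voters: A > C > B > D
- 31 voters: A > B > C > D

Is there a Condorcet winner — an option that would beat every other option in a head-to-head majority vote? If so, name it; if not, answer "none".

A

A vs C: 112–34 for A.
A vs B: 84–62 for A.
A vs D: 84–62 for A.
A beats every other option head-to-head.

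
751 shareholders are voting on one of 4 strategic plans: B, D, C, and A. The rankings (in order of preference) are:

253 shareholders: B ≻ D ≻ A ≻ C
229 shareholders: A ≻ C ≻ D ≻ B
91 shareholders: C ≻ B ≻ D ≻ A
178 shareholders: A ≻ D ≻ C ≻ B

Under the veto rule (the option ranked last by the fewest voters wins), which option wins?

D

Last-place votes: B 407, D 0, C 253, A 91.
D is ranked last by the fewest voters, so D wins.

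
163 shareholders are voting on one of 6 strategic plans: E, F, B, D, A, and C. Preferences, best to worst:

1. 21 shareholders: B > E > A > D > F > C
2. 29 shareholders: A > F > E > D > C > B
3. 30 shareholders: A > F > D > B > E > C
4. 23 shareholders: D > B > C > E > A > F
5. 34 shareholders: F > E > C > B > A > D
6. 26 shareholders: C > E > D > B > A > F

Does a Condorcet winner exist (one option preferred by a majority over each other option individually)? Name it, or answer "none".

Checking pairwise contests:
F beats E 93–70.
A beats F 129–34.
E beats B 89–74.
E beats D 110–53.
E beats A 104–59.
E beats C 114–49.
Every option loses at least one head-to-head, so there is no Condorcet winner.

none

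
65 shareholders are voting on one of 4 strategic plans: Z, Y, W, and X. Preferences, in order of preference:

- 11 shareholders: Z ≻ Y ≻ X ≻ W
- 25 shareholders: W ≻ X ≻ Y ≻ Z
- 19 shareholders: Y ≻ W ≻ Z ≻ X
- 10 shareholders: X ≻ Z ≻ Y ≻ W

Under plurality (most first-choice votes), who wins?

First-place votes: Z 11, Y 19, W 25, X 10.
W has the most first-place votes.

W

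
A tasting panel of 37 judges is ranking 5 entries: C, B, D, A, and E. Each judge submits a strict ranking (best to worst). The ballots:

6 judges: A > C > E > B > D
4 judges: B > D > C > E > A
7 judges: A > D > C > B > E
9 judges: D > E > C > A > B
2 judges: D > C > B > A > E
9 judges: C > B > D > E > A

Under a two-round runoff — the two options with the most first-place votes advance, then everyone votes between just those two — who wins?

Round 1 first-place votes: C 9, B 4, D 11, A 13, E 0.
A and D advance.
Runoff: A is preferred to D by 13 voters; D by 24.
D wins the runoff.

D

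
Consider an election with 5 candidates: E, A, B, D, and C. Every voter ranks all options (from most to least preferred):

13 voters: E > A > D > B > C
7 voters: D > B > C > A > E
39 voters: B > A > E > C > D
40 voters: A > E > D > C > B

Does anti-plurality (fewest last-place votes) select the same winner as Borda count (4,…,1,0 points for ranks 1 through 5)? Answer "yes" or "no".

Anti-plurality — last-place votes: E 7, A 0, B 40, D 39, C 13. Winner: A.
Borda — scores: E 250, A 323, B 190, D 134, C 93. Winner: A.
The two methods agree.

yes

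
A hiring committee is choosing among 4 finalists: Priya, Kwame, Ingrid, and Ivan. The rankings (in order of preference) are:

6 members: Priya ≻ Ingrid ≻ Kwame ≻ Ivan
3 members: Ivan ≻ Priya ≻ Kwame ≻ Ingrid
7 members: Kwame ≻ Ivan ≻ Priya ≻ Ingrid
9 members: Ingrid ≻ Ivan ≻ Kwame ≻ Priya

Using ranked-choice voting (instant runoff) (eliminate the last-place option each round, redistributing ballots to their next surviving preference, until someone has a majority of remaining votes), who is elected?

Priya

Round 1: Priya 6, Kwame 7, Ingrid 9, Ivan 3. Eliminate Ivan.
Round 2: Priya 9, Kwame 7, Ingrid 9. Eliminate Kwame.
Round 3: Priya 16, Ingrid 9. Priya has a majority.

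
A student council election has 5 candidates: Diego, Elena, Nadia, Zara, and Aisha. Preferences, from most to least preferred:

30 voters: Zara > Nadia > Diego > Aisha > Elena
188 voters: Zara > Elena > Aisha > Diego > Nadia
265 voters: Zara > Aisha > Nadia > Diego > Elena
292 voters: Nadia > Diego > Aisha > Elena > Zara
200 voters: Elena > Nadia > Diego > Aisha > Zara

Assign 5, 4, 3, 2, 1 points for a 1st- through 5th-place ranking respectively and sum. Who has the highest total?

Nadia

Diego: 30·3 + 188·2 + 265·2 + 292·4 + 200·3 = 2764
Elena: 30·1 + 188·4 + 265·1 + 292·2 + 200·5 = 2631
Nadia: 30·4 + 188·1 + 265·3 + 292·5 + 200·4 = 3363
Zara: 30·5 + 188·5 + 265·5 + 292·1 + 200·1 = 2907
Aisha: 30·2 + 188·3 + 265·4 + 292·3 + 200·2 = 2960
Nadia has the highest Borda score (3363).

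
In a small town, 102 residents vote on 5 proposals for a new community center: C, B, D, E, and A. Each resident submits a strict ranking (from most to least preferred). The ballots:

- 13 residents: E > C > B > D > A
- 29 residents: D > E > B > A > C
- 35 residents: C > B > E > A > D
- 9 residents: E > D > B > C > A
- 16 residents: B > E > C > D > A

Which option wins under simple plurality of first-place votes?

First-place votes: C 35, B 16, D 29, E 22, A 0.
C has the most first-place votes.

C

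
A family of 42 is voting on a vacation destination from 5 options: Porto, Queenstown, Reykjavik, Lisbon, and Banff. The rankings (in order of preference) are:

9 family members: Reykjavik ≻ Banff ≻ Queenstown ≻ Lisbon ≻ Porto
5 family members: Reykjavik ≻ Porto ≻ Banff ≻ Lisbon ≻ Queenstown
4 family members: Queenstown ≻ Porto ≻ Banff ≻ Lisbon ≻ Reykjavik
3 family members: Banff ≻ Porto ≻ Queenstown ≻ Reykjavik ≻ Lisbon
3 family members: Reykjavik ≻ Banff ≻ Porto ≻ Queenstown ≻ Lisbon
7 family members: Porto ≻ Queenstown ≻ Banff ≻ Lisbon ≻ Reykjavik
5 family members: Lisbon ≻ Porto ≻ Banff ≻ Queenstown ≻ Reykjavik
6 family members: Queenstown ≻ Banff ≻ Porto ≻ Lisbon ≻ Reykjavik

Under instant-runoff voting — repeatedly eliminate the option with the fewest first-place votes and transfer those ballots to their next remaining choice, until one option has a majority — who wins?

Porto

Round 1: Porto 7, Queenstown 10, Reykjavik 17, Lisbon 5, Banff 3. Eliminate Banff.
Round 2: Porto 10, Queenstown 10, Reykjavik 17, Lisbon 5. Eliminate Lisbon.
Round 3: Porto 15, Queenstown 10, Reykjavik 17. Eliminate Queenstown.
Round 4: Porto 25, Reykjavik 17. Porto has a majority.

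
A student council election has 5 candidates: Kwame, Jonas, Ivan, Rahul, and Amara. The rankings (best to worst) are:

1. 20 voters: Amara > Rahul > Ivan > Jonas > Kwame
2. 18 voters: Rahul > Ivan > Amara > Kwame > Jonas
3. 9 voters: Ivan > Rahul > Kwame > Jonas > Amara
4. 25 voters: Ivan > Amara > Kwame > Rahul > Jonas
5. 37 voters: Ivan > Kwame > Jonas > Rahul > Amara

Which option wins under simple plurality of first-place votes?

Ivan

First-place votes: Kwame 0, Jonas 0, Ivan 71, Rahul 18, Amara 20.
Ivan has the most first-place votes.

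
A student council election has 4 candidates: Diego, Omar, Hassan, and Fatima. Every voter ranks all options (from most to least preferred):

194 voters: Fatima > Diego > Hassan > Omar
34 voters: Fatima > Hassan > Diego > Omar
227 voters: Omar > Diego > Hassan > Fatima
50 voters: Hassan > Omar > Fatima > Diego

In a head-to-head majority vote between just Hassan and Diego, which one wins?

Voters preferring Hassan to Diego: 84; preferring Diego to Hassan: 421.
Diego wins the head-to-head.

Diego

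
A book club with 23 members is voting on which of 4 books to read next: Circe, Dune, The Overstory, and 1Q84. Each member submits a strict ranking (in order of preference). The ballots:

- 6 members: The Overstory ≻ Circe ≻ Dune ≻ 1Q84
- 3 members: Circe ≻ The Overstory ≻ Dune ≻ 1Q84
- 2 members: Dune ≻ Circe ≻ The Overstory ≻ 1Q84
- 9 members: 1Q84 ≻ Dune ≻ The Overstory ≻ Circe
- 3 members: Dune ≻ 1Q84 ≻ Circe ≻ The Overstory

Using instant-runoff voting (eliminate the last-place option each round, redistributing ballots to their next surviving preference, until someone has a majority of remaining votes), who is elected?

Round 1: Circe 3, Dune 5, The Overstory 6, 1Q84 9. Eliminate Circe.
Round 2: Dune 5, The Overstory 9, 1Q84 9. Eliminate Dune.
Round 3: The Overstory 11, 1Q84 12. 1Q84 has a majority.

1Q84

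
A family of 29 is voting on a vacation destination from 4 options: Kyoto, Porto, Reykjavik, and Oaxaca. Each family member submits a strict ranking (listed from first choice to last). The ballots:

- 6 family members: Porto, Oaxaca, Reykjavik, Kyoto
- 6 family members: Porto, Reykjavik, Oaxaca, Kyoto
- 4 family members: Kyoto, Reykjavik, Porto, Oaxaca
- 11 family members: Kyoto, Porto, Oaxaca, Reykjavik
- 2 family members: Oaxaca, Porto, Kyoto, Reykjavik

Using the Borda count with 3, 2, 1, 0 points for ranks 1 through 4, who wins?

Porto

Kyoto: 6·0 + 6·0 + 4·3 + 11·3 + 2·1 = 47
Porto: 6·3 + 6·3 + 4·1 + 11·2 + 2·2 = 66
Reykjavik: 6·1 + 6·2 + 4·2 + 11·0 + 2·0 = 26
Oaxaca: 6·2 + 6·1 + 4·0 + 11·1 + 2·3 = 35
Porto has the highest Borda score (66).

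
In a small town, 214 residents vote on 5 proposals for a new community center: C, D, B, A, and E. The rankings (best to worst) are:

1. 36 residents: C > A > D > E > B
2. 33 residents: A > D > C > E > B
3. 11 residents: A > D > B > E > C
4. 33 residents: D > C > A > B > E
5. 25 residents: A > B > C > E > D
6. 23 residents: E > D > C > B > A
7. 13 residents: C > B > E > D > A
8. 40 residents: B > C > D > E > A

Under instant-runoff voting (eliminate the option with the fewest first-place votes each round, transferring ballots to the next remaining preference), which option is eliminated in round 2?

B

Round 1: C 49, D 33, B 40, A 69, E 23. Eliminate E.
Round 2: C 49, D 56, B 40, A 69. Eliminate B.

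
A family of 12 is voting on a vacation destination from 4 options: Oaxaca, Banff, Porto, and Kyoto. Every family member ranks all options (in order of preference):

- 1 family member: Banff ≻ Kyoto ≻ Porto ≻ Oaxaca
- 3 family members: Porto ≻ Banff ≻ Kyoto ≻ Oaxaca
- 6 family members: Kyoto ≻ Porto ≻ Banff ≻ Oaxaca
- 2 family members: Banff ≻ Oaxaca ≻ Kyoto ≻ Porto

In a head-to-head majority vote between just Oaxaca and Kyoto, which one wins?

Kyoto

Voters preferring Oaxaca to Kyoto: 2; preferring Kyoto to Oaxaca: 10.
Kyoto wins the head-to-head.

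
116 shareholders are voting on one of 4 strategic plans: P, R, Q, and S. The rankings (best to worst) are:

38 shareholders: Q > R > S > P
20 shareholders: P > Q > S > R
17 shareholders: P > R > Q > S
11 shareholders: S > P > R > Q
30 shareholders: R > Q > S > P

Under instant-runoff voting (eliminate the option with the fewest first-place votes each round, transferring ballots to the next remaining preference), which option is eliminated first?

S

Round 1: P 37, R 30, Q 38, S 11. Eliminate S.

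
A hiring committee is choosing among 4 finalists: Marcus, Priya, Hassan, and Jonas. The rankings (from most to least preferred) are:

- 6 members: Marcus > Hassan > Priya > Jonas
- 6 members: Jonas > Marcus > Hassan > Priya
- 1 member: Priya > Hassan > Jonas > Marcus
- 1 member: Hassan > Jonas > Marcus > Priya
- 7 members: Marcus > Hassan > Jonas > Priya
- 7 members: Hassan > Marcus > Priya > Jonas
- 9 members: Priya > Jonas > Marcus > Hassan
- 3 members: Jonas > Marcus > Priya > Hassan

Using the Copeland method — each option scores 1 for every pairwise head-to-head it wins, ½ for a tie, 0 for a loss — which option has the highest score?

Marcus

Marcus: beats Priya and Hassan; ties Jonas → score 2.5.
Priya: beats Jonas; loses to Marcus and Hassan → score 1.
Hassan: beats Priya and Jonas; loses to Marcus → score 2.
Jonas: ties Marcus; loses to Priya and Hassan → score 0.5.
Marcus has the best pairwise record.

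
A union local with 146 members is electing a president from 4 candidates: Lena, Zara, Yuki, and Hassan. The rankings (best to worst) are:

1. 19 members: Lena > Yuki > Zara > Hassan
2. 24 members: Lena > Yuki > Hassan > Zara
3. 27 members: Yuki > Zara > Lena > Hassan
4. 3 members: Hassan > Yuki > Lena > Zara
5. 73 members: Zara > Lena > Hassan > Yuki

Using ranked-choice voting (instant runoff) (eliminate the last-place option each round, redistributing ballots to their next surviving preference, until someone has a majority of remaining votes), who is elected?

Zara

Round 1: Lena 43, Zara 73, Yuki 27, Hassan 3. Eliminate Hassan.
Round 2: Lena 43, Zara 73, Yuki 30. Eliminate Yuki.
Round 3: Lena 46, Zara 100. Zara has a majority.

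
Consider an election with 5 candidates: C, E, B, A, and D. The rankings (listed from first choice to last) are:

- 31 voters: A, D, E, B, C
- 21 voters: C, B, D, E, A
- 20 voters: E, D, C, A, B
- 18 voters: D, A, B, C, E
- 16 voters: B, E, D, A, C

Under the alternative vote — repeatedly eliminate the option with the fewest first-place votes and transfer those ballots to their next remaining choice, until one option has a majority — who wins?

Round 1: C 21, E 20, B 16, A 31, D 18. Eliminate B.
Round 2: C 21, E 36, A 31, D 18. Eliminate D.
Round 3: C 21, E 36, A 49. Eliminate C.
Round 4: E 57, A 49. E has a majority.

E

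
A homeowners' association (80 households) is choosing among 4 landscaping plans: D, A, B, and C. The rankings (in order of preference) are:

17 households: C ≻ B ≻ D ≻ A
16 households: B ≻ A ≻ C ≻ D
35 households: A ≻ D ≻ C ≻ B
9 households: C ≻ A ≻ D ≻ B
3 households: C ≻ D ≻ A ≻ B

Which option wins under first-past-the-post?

First-place votes: D 0, A 35, B 16, C 29.
A has the most first-place votes.

A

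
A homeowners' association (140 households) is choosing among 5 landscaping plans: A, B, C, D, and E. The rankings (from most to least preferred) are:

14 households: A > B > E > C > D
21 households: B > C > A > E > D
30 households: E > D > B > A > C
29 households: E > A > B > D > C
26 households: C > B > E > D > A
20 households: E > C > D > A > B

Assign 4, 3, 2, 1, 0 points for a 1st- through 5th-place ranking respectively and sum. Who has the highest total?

A: 14·4 + 21·2 + 30·1 + 29·3 + 26·0 + 20·1 = 235
B: 14·3 + 21·4 + 30·2 + 29·2 + 26·3 + 20·0 = 322
C: 14·1 + 21·3 + 30·0 + 29·0 + 26·4 + 20·3 = 241
D: 14·0 + 21·0 + 30·3 + 29·1 + 26·1 + 20·2 = 185
E: 14·2 + 21·1 + 30·4 + 29·4 + 26·2 + 20·4 = 417
E has the highest Borda score (417).

E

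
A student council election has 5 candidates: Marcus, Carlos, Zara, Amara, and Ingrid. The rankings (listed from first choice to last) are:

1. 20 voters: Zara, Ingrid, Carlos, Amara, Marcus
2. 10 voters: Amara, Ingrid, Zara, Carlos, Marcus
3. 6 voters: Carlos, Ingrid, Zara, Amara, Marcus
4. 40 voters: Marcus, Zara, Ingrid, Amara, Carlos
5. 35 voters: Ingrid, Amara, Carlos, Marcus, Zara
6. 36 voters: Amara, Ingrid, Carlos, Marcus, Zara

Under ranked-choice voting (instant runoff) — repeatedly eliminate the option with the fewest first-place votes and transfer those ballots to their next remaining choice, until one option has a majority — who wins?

Ingrid

Round 1: Marcus 40, Carlos 6, Zara 20, Amara 46, Ingrid 35. Eliminate Carlos.
Round 2: Marcus 40, Zara 20, Amara 46, Ingrid 41. Eliminate Zara.
Round 3: Marcus 40, Amara 46, Ingrid 61. Eliminate Marcus.
Round 4: Amara 46, Ingrid 101. Ingrid has a majority.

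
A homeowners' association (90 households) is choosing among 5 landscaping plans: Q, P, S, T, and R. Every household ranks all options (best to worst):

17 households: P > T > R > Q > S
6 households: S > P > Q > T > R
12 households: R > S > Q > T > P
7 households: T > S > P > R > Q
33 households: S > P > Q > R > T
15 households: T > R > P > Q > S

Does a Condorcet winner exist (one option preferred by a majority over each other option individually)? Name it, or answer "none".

S

S vs Q: 58–32 for S.
S vs P: 58–32 for S.
S vs T: 51–39 for S.
S vs R: 46–44 for S.
S beats every other option head-to-head.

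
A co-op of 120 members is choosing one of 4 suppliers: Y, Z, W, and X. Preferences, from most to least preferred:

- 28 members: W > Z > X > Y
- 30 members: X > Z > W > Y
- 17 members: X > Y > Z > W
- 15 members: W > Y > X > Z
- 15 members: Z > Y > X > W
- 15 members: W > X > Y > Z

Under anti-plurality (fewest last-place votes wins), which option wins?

X

Last-place votes: Y 58, Z 30, W 32, X 0.
X is ranked last by the fewest voters, so X wins.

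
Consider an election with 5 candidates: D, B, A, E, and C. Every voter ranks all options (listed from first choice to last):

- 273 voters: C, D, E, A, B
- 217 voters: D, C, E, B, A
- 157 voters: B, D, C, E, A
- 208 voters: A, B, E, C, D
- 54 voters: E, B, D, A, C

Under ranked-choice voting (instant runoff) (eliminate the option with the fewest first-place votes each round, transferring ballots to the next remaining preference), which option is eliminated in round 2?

A

Round 1: D 217, B 157, A 208, E 54, C 273. Eliminate E.
Round 2: D 217, B 211, A 208, C 273. Eliminate A.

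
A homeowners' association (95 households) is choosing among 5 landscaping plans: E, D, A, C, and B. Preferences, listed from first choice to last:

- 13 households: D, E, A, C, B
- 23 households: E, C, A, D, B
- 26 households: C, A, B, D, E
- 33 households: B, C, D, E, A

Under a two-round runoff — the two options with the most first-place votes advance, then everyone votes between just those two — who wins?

Round 1 first-place votes: E 23, D 13, A 0, C 26, B 33.
B and C advance.
Runoff: B is preferred to C by 33 voters; C by 62.
C wins the runoff.

C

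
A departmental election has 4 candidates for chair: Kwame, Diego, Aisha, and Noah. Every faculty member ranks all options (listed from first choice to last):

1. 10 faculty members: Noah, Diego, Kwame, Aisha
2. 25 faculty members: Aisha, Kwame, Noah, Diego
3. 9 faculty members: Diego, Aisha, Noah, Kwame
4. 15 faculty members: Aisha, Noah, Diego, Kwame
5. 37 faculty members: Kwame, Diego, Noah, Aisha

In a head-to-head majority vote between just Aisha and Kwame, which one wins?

Voters preferring Aisha to Kwame: 49; preferring Kwame to Aisha: 47.
Aisha wins the head-to-head.

Aisha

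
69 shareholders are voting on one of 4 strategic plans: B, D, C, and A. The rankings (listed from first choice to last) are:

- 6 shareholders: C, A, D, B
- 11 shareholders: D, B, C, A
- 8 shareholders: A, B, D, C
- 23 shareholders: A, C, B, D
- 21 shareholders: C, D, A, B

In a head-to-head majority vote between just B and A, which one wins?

A

Voters preferring B to A: 11; preferring A to B: 58.
A wins the head-to-head.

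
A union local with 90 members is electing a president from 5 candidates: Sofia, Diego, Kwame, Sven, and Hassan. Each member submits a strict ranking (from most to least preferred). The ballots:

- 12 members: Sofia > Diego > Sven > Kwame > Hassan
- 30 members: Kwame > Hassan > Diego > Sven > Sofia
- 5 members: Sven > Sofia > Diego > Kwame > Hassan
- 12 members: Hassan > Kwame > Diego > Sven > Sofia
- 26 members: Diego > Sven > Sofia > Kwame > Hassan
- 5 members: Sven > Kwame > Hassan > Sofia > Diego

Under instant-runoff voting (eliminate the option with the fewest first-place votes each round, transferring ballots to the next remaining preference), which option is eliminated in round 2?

Hassan

Round 1: Sofia 12, Diego 26, Kwame 30, Sven 10, Hassan 12. Eliminate Sven.
Round 2: Sofia 17, Diego 26, Kwame 35, Hassan 12. Eliminate Hassan.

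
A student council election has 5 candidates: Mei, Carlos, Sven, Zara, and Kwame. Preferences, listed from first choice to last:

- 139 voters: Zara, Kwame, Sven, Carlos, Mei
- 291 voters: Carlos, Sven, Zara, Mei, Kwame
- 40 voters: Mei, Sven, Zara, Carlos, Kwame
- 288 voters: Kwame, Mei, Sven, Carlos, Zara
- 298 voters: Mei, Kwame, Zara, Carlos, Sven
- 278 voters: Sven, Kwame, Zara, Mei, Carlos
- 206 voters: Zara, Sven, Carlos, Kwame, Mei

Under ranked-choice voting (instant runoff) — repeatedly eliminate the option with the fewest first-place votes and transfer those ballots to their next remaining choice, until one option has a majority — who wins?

Kwame

Round 1: Mei 338, Carlos 291, Sven 278, Zara 345, Kwame 288. Eliminate Sven.
Round 2: Mei 338, Carlos 291, Zara 345, Kwame 566. Eliminate Carlos.
Round 3: Mei 338, Zara 636, Kwame 566. Eliminate Mei.
Round 4: Zara 676, Kwame 864. Kwame has a majority.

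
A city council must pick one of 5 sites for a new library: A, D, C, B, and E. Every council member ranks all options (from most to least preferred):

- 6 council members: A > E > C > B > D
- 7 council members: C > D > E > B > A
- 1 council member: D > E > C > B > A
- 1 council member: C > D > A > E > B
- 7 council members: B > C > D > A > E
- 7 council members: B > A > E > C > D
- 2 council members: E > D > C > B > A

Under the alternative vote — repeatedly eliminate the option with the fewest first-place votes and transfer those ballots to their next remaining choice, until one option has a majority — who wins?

C

Round 1: A 6, D 1, C 8, B 14, E 2. Eliminate D.
Round 2: A 6, C 8, B 14, E 3. Eliminate E.
Round 3: A 6, C 11, B 14. Eliminate A.
Round 4: C 17, B 14. C has a majority.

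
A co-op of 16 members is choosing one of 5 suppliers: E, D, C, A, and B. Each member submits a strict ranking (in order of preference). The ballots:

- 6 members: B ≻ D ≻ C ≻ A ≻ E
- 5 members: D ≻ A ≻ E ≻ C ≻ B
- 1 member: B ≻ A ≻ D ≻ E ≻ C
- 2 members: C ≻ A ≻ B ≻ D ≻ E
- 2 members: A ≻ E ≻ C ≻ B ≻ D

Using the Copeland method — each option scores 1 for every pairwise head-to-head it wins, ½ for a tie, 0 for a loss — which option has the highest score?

E: ties C; loses to D, A, and B → score 0.5.
D: beats E, C, and A; loses to B → score 3.
C: beats B; ties E and A; loses to D → score 2.
A: beats E and B; ties C; loses to D → score 2.5.
B: beats E and D; loses to C and A → score 2.
D has the best pairwise record.

D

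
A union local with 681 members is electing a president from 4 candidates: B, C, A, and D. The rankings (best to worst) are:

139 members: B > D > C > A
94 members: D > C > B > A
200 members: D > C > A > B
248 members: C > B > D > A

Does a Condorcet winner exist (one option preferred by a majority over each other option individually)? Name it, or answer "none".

Checking pairwise contests:
C beats B 542–139.
D beats C 433–248.
B beats A 481–200.
B beats D 387–294.
Every option loses at least one head-to-head, so there is no Condorcet winner.

none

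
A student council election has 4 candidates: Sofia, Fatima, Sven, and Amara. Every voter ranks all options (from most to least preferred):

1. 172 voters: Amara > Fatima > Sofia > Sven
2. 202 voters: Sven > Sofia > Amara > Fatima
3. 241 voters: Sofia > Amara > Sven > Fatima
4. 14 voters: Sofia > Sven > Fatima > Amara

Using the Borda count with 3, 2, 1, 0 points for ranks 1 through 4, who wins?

Sofia: 172·1 + 202·2 + 241·3 + 14·3 = 1341
Fatima: 172·2 + 202·0 + 241·0 + 14·1 = 358
Sven: 172·0 + 202·3 + 241·1 + 14·2 = 875
Amara: 172·3 + 202·1 + 241·2 + 14·0 = 1200
Sofia has the highest Borda score (1341).

Sofia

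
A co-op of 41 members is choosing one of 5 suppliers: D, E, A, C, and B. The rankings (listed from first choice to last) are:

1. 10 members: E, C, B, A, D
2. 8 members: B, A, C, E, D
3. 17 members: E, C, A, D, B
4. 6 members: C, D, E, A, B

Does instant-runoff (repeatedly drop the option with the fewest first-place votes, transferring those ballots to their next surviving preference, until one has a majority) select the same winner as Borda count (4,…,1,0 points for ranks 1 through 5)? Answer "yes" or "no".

yes

Instant-runoff — R1 D 0, E 27, A 0, C 6, B 8 (E winner). Winner: E.
Borda — scores: D 35, E 128, A 74, C 121, B 52. Winner: E.
The two methods agree.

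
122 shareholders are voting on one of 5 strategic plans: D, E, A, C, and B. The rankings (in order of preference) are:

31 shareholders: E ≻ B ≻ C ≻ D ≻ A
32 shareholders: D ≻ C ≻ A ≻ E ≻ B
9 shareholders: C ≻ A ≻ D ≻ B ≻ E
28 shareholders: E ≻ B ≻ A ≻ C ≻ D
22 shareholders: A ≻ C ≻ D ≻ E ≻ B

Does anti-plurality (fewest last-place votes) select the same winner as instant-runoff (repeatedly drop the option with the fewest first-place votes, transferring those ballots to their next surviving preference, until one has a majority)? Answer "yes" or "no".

no

Anti-plurality — last-place votes: D 28, E 9, A 31, C 0, B 54. Winner: C.
Instant-runoff — R1 D 32, E 59, A 22, C 9, B 0 (B out); R2 D 32, E 59, A 22, C 9 (C out); R3 D 32, E 59, A 31 (A out); R4 D 63, E 59 (D winner). Winner: D.
The two methods disagree.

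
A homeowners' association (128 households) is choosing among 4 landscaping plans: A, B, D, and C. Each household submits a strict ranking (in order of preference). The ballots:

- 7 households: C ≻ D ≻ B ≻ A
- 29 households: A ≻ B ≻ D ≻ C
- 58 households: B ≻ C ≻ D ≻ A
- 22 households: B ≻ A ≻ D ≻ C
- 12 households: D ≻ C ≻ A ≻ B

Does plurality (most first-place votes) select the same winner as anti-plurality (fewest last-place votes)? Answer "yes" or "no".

Plurality — first-place votes: A 29, B 80, D 12, C 7. Winner: B.
Anti-plurality — last-place votes: A 65, B 12, D 0, C 51. Winner: D.
The two methods disagree.

no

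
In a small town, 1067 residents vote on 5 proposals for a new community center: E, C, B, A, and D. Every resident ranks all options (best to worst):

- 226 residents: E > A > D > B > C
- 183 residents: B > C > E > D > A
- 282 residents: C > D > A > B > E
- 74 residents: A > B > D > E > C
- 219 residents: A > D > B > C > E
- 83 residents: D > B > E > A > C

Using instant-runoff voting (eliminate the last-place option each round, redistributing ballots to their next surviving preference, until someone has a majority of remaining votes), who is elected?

A

Round 1: E 226, C 282, B 183, A 293, D 83. Eliminate D.
Round 2: E 226, C 282, B 266, A 293. Eliminate E.
Round 3: C 282, B 266, A 519. Eliminate B.
Round 4: C 465, A 602. A has a majority.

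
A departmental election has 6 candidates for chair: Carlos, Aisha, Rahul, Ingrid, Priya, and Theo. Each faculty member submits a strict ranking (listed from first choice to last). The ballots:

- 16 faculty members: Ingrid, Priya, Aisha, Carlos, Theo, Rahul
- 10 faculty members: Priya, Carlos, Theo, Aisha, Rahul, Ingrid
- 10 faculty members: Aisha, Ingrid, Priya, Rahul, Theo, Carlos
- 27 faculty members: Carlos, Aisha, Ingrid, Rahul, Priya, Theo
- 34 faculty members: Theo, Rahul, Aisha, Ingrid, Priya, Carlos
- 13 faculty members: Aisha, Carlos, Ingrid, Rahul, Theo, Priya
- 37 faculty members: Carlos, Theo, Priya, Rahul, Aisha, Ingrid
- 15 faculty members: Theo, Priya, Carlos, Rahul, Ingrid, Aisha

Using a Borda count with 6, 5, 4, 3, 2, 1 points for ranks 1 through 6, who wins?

Carlos

Carlos: 16·3 + 10·5 + 10·1 + 27·6 + 34·1 + 13·5 + 37·6 + 15·4 = 651
Aisha: 16·4 + 10·3 + 10·6 + 27·5 + 34·4 + 13·6 + 37·2 + 15·1 = 592
Rahul: 16·1 + 10·2 + 10·3 + 27·3 + 34·5 + 13·3 + 37·3 + 15·3 = 512
Ingrid: 16·6 + 10·1 + 10·5 + 27·4 + 34·3 + 13·4 + 37·1 + 15·2 = 485
Priya: 16·5 + 10·6 + 10·4 + 27·2 + 34·2 + 13·1 + 37·4 + 15·5 = 538
Theo: 16·2 + 10·4 + 10·2 + 27·1 + 34·6 + 13·2 + 37·5 + 15·6 = 624
Carlos has the highest Borda score (651).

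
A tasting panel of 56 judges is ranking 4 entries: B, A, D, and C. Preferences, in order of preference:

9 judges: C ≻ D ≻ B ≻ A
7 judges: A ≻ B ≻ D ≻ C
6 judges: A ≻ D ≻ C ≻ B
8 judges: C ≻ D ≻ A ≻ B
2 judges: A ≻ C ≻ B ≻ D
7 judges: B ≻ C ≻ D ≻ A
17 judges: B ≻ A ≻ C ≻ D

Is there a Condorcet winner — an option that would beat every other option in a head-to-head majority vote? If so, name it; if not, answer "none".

B vs A: 33–23 for B.
B vs D: 33–23 for B.
B vs C: 31–25 for B.
B beats every other option head-to-head.

B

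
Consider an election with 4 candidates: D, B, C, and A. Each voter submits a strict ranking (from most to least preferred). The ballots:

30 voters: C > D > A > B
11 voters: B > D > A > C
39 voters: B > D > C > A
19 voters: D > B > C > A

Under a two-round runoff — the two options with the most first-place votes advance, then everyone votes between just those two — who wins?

B

Round 1 first-place votes: D 19, B 50, C 30, A 0.
B and C advance.
Runoff: B is preferred to C by 69 voters; C by 30.
B wins the runoff.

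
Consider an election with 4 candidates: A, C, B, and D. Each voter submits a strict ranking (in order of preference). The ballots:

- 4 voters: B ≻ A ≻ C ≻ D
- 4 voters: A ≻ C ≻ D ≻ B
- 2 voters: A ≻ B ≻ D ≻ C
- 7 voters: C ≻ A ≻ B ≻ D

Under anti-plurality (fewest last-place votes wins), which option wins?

A

Last-place votes: A 0, C 2, B 4, D 11.
A is ranked last by the fewest voters, so A wins.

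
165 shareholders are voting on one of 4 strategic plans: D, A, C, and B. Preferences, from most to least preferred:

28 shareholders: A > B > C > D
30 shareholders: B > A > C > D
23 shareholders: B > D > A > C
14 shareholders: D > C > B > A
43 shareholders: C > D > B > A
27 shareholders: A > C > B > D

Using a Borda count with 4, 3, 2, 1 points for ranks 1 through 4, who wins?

B

D: 28·1 + 30·1 + 23·3 + 14·4 + 43·3 + 27·1 = 339
A: 28·4 + 30·3 + 23·2 + 14·1 + 43·1 + 27·4 = 413
C: 28·2 + 30·2 + 23·1 + 14·3 + 43·4 + 27·3 = 434
B: 28·3 + 30·4 + 23·4 + 14·2 + 43·2 + 27·2 = 464
B has the highest Borda score (464).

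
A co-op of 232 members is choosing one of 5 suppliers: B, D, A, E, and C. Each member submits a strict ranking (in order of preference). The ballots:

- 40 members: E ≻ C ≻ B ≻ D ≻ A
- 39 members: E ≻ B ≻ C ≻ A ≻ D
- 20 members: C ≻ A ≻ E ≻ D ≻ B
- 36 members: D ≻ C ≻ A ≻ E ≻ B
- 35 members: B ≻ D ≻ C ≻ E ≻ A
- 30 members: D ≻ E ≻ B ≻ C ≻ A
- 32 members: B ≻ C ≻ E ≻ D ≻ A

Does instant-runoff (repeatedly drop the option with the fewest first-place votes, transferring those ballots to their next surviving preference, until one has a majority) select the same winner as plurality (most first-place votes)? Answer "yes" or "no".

yes

Instant-runoff — R1 B 67, D 66, A 0, E 79, C 20 (A out); R2 B 67, D 66, E 79, C 20 (C out); R3 B 67, D 66, E 99 (D out); R4 B 67, E 165 (E winner). Winner: E.
Plurality — first-place votes: B 67, D 66, A 0, E 79, C 20. Winner: E.
The two methods agree.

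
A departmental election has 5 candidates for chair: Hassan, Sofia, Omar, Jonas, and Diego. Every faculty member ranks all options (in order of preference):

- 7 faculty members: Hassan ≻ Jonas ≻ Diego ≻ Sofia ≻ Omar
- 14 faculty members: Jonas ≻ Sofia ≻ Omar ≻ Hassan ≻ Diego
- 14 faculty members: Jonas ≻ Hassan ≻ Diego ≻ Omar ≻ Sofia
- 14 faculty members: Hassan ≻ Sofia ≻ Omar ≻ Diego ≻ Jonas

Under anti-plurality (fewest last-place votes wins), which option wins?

Hassan

Last-place votes: Hassan 0, Sofia 14, Omar 7, Jonas 14, Diego 14.
Hassan is ranked last by the fewest voters, so Hassan wins.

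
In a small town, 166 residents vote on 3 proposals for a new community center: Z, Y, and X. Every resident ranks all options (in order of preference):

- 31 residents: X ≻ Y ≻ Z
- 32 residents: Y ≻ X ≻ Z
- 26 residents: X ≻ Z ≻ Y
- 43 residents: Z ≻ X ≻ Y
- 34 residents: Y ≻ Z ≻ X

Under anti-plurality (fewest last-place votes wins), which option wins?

X

Last-place votes: Z 63, Y 69, X 34.
X is ranked last by the fewest voters, so X wins.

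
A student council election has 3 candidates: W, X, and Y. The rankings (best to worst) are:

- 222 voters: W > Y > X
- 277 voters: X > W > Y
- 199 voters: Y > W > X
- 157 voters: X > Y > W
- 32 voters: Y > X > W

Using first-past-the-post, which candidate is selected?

X

First-place votes: W 222, X 434, Y 231.
X has the most first-place votes.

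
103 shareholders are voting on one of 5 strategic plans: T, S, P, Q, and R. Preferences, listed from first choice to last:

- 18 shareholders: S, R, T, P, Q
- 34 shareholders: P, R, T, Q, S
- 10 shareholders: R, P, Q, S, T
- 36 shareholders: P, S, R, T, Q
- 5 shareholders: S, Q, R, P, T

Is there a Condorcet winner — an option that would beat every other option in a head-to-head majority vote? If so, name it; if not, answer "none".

P vs T: 85–18 for P.
P vs S: 80–23 for P.
P vs Q: 98–5 for P.
P vs R: 70–33 for P.
P beats every other option head-to-head.

P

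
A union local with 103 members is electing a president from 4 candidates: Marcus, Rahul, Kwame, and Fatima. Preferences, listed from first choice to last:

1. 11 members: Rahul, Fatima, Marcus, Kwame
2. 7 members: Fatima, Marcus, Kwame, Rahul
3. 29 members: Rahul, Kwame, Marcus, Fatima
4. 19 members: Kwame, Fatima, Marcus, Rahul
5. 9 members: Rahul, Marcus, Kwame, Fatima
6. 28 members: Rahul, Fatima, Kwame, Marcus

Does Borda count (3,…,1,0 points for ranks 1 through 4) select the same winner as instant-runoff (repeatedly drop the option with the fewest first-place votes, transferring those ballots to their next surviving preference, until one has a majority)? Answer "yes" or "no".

Borda — scores: Marcus 91, Rahul 231, Kwame 159, Fatima 137. Winner: Rahul.
Instant-runoff — R1 Marcus 0, Rahul 77, Kwame 19, Fatima 7 (Rahul winner). Winner: Rahul.
The two methods agree.

yes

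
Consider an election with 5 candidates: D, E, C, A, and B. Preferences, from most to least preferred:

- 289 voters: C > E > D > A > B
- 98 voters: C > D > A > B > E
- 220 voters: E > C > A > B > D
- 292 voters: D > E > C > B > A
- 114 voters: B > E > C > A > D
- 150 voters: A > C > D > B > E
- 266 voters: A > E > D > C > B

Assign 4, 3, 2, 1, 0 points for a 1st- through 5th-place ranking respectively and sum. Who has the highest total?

E

D: 289·2 + 98·3 + 220·0 + 292·4 + 114·0 + 150·2 + 266·2 = 2872
E: 289·3 + 98·0 + 220·4 + 292·3 + 114·3 + 150·0 + 266·3 = 3763
C: 289·4 + 98·4 + 220·3 + 292·2 + 114·2 + 150·3 + 266·1 = 3736
A: 289·1 + 98·2 + 220·2 + 292·0 + 114·1 + 150·4 + 266·4 = 2703
B: 289·0 + 98·1 + 220·1 + 292·1 + 114·4 + 150·1 + 266·0 = 1216
E has the highest Borda score (3763).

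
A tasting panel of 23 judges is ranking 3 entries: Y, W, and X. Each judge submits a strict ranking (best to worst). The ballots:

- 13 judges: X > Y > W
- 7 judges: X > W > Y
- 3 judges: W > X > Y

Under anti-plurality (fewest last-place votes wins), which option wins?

X

Last-place votes: Y 10, W 13, X 0.
X is ranked last by the fewest voters, so X wins.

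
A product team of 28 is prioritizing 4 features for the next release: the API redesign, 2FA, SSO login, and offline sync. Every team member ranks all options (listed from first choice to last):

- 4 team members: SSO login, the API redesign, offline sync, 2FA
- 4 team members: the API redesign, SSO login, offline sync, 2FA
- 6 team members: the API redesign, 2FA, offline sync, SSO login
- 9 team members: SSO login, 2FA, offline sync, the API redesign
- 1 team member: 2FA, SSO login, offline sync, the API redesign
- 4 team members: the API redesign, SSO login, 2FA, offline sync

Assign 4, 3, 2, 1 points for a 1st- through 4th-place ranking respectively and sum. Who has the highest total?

the API redesign: 4·3 + 4·4 + 6·4 + 9·1 + 1·1 + 4·4 = 78
2FA: 4·1 + 4·1 + 6·3 + 9·3 + 1·4 + 4·2 = 65
SSO login: 4·4 + 4·3 + 6·1 + 9·4 + 1·3 + 4·3 = 85
offline sync: 4·2 + 4·2 + 6·2 + 9·2 + 1·2 + 4·1 = 52
SSO login has the highest Borda score (85).

SSO login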